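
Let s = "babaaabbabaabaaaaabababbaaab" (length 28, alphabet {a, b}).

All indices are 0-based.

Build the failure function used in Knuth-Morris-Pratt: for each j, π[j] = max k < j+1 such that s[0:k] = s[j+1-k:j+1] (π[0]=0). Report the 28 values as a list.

[0, 0, 1, 2, 0, 0, 1, 1, 2, 3, 4, 5, 1, 2, 0, 0, 0, 0, 1, 2, 3, 4, 3, 1, 2, 0, 0, 1]

π[0] = 0
j=1 s[j]='a': π[1]=0 (border '')
j=2 s[j]='b': π[2]=1 (border 'b')
j=3 s[j]='a': π[3]=2 (border 'ba')
j=4 s[j]='a': k: 2→0; π[4]=0 (border '')
j=5 s[j]='a': π[5]=0 (border '')
j=6 s[j]='b': π[6]=1 (border 'b')
j=7 s[j]='b': k: 1→0; π[7]=1 (border 'b')
j=8 s[j]='a': π[8]=2 (border 'ba')
j=9 s[j]='b': π[9]=3 (border 'bab')
j=10 s[j]='a': π[10]=4 (border 'baba')
j=11 s[j]='a': π[11]=5 (border 'babaa')
j=12 s[j]='b': k: 5→0; π[12]=1 (border 'b')
j=13 s[j]='a': π[13]=2 (border 'ba')
j=14 s[j]='a': k: 2→0; π[14]=0 (border '')
j=15 s[j]='a': π[15]=0 (border '')
j=16 s[j]='a': π[16]=0 (border '')
j=17 s[j]='a': π[17]=0 (border '')
j=18 s[j]='b': π[18]=1 (border 'b')
j=19 s[j]='a': π[19]=2 (border 'ba')
j=20 s[j]='b': π[20]=3 (border 'bab')
j=21 s[j]='a': π[21]=4 (border 'baba')
j=22 s[j]='b': k: 4→2; π[22]=3 (border 'bab')
j=23 s[j]='b': k: 3→1→0; π[23]=1 (border 'b')
j=24 s[j]='a': π[24]=2 (border 'ba')
j=25 s[j]='a': k: 2→0; π[25]=0 (border '')
j=26 s[j]='a': π[26]=0 (border '')
j=27 s[j]='b': π[27]=1 (border 'b')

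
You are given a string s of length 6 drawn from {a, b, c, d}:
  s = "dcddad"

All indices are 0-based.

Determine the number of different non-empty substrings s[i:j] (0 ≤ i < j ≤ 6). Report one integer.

18

rank | idx | suffix
   0 |   4 | ad
   1 |   1 | cddad
   2 |   5 | d
   3 |   3 | dad
   4 |   0 | dcddad
   5 |   2 | ddad

SA = [4, 1, 5, 3, 0, 2]
[i] adj suffixes → lcp
  [1] 4/1 → 0 ('')
  [2] 1/5 → 0 ('')
  [3] 5/3 → 1 ('d')
  [4] 3/0 → 1 ('d')
  [5] 0/2 → 1 ('d')

n(n+1)/2 = 6·7/2 = 21
Σ LCP = 0 + 0 + 0 + 1 + 1 + 1 = 3
distinct = 21 − 3 = 18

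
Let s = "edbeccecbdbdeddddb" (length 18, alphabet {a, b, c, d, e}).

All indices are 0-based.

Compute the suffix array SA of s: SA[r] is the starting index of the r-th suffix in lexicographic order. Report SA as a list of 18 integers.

rank→(start, suffix):
  0 → (17, 'b')
  1 → (8, 'bdbdeddddb')
  2 → (10, 'bdeddddb')
  3 → (2, 'beccecbdbdeddddb')
  4 → (7, 'cbdbdeddddb')
  5 → (4, 'ccecbdbdeddddb')
  6 → (5, 'cecbdbdeddddb')
  7 → (16, 'db')
  8 → (9, 'dbdeddddb')
  9 → (1, 'dbeccecbdbdeddddb')
  10 → (15, 'ddb')
  11 → (14, 'dddb')
  12 → (13, 'ddddb')
  13 → (11, 'deddddb')
  14 → (6, 'ecbdbdeddddb')
  15 → (3, 'eccecbdbdeddddb')
  16 → (0, 'edbeccecbdbdeddddb')
  17 → (12, 'eddddb')

[17, 8, 10, 2, 7, 4, 5, 16, 9, 1, 15, 14, 13, 11, 6, 3, 0, 12]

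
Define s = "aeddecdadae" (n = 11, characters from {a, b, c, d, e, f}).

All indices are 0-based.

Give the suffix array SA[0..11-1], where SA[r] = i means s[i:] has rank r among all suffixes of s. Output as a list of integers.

[7, 9, 0, 5, 6, 8, 2, 3, 10, 4, 1]

rank | idx | suffix
   0 |   7 | adae
   1 |   9 | ae
   2 |   0 | aeddecdadae
   3 |   5 | cdadae
   4 |   6 | dadae
   5 |   8 | dae
   6 |   2 | ddecdadae
   7 |   3 | decdadae
   8 |  10 | e
   9 |   4 | ecdadae
  10 |   1 | eddecdadae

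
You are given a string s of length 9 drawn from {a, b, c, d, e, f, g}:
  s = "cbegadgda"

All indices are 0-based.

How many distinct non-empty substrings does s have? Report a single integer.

rank→(start, suffix):
  0 → (8, 'a')
  1 → (4, 'adgda')
  2 → (1, 'begadgda')
  3 → (0, 'cbegadgda')
  4 → (7, 'da')
  5 → (5, 'dgda')
  6 → (2, 'egadgda')
  7 → (3, 'gadgda')
  8 → (6, 'gda')

SA = [8, 4, 1, 0, 7, 5, 2, 3, 6]
rank  pair      lcp
   1  s[8:],s[4:]  1  'a'
   2  s[4:],s[1:]  0  ''
   3  s[1:],s[0:]  0  ''
   4  s[0:],s[7:]  0  ''
   5  s[7:],s[5:]  1  'd'
   6  s[5:],s[2:]  0  ''
   7  s[2:],s[3:]  0  ''
   8  s[3:],s[6:]  1  'g'

n(n+1)/2 = 9·10/2 = 45
Σ LCP = 0 + 1 + 0 + 0 + 0 + 1 + 0 + 0 + 1 = 3
distinct = 45 − 3 = 42

42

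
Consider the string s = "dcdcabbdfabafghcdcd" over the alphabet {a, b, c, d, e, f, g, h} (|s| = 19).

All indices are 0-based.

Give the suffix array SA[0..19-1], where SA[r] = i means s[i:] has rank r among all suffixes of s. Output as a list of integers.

[9, 4, 11, 10, 5, 6, 3, 17, 1, 15, 18, 2, 16, 0, 7, 8, 12, 13, 14]

rank→(start, suffix):
  0 → (9, 'abafghcdcd')
  1 → (4, 'abbdfabafghcdcd')
  2 → (11, 'afghcdcd')
  3 → (10, 'bafghcdcd')
  4 → (5, 'bbdfabafghcdcd')
  5 → (6, 'bdfabafghcdcd')
  6 → (3, 'cabbdfabafghcdcd')
  7 → (17, 'cd')
  8 → (1, 'cdcabbdfabafghcdcd')
  9 → (15, 'cdcd')
  10 → (18, 'd')
  11 → (2, 'dcabbdfabafghcdcd')
  12 → (16, 'dcd')
  13 → (0, 'dcdcabbdfabafghcdcd')
  14 → (7, 'dfabafghcdcd')
  15 → (8, 'fabafghcdcd')
  16 → (12, 'fghcdcd')
  17 → (13, 'ghcdcd')
  18 → (14, 'hcdcd')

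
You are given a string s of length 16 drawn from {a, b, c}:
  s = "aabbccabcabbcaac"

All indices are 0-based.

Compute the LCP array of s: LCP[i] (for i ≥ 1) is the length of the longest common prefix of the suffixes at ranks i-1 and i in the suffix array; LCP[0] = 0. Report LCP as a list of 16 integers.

[0, 2, 1, 4, 2, 1, 0, 3, 1, 3, 2, 0, 1, 2, 3, 1]

sorted suffixes:
  #0 SA[0]=0  'aabbccabcabbcaac'
  #1 SA[1]=13  'aac'
  #2 SA[2]=9  'abbcaac'
  #3 SA[3]=1  'abbccabcabbcaac'
  #4 SA[4]=6  'abcabbcaac'
  #5 SA[5]=14  'ac'
  #6 SA[6]=10  'bbcaac'
  #7 SA[7]=2  'bbccabcabbcaac'
  #8 SA[8]=11  'bcaac'
  #9 SA[9]=7  'bcabbcaac'
  #10 SA[10]=3  'bccabcabbcaac'
  #11 SA[11]=15  'c'
  #12 SA[12]=12  'caac'
  #13 SA[13]=8  'cabbcaac'
  #14 SA[14]=5  'cabcabbcaac'
  #15 SA[15]=4  'ccabcabbcaac'

SA = [0, 13, 9, 1, 6, 14, 10, 2, 11, 7, 3, 15, 12, 8, 5, 4]
rank  pair      lcp
   1  s[0:],s[13:]  2  'aa'
   2  s[13:],s[9:]  1  'a'
   3  s[9:],s[1:]  4  'abbc'
   4  s[1:],s[6:]  2  'ab'
   5  s[6:],s[14:]  1  'a'
   6  s[14:],s[10:]  0  ''
   7  s[10:],s[2:]  3  'bbc'
   8  s[2:],s[11:]  1  'b'
   9  s[11:],s[7:]  3  'bca'
  10  s[7:],s[3:]  2  'bc'
  11  s[3:],s[15:]  0  ''
  12  s[15:],s[12:]  1  'c'
  13  s[12:],s[8:]  2  'ca'
  14  s[8:],s[5:]  3  'cab'
  15  s[5:],s[4:]  1  'c'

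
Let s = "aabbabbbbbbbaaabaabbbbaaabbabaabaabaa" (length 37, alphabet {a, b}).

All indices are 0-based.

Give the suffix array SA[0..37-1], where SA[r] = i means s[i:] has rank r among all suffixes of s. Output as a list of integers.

[36, 35, 12, 22, 32, 29, 13, 23, 0, 16, 33, 30, 27, 14, 24, 1, 17, 4, 34, 11, 21, 31, 28, 15, 26, 3, 10, 20, 25, 2, 9, 19, 8, 18, 7, 6, 5]

rank→(start, suffix):
  0 → (36, 'a')
  1 → (35, 'aa')
  2 → (12, 'aaabaabbbbaaabbabaabaabaa')
  3 → (22, 'aaabbabaabaabaa')
  4 → (32, 'aabaa')
  5 → (29, 'aabaabaa')
  6 → (13, 'aabaabbbbaaabbabaabaabaa')
  7 → (23, 'aabbabaabaabaa')
  8 → (0, 'aabbabbbbbbbaaabaabbbbaaabbabaabaabaa')
  9 → (16, 'aabbbbaaabbabaabaabaa')
  10 → (33, 'abaa')
  11 → (30, 'abaabaa')
  12 → (27, 'abaabaabaa')
  13 → (14, 'abaabbbbaaabbabaabaabaa')
  14 → (24, 'abbabaabaabaa')
  15 → (1, 'abbabbbbbbbaaabaabbbbaaabbabaabaabaa')
  16 → (17, 'abbbbaaabbabaabaabaa')
  17 → (4, 'abbbbbbbaaabaabbbbaaabbabaabaabaa')
  18 → (34, 'baa')
  19 → (11, 'baaabaabbbbaaabbabaabaabaa')
  20 → (21, 'baaabbabaabaabaa')
  21 → (31, 'baabaa')
  22 → (28, 'baabaabaa')
  23 → (15, 'baabbbbaaabbabaabaabaa')
  24 → (26, 'babaabaabaa')
  25 → (3, 'babbbbbbbaaabaabbbbaaabbabaabaabaa')
  26 → (10, 'bbaaabaabbbbaaabbabaabaabaa')
  27 → (20, 'bbaaabbabaabaabaa')
  28 → (25, 'bbabaabaabaa')
  29 → (2, 'bbabbbbbbbaaabaabbbbaaabbabaabaabaa')
  30 → (9, 'bbbaaabaabbbbaaabbabaabaabaa')
  31 → (19, 'bbbaaabbabaabaabaa')
  32 → (8, 'bbbbaaabaabbbbaaabbabaabaabaa')
  33 → (18, 'bbbbaaabbabaabaabaa')
  34 → (7, 'bbbbbaaabaabbbbaaabbabaabaabaa')
  35 → (6, 'bbbbbbaaabaabbbbaaabbabaabaabaa')
  36 → (5, 'bbbbbbbaaabaabbbbaaabbabaabaabaa')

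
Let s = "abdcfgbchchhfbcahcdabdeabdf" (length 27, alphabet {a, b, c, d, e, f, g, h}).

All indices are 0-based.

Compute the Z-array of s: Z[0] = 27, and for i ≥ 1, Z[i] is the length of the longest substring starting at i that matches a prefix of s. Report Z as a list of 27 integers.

[27, 0, 0, 0, 0, 0, 0, 0, 0, 0, 0, 0, 0, 0, 0, 1, 0, 0, 0, 3, 0, 0, 0, 3, 0, 0, 0]

Z[0]=27
i=1: fresh scan; Z[1]=0
i=2: fresh scan; Z[2]=0
i=3: fresh scan; Z[3]=0
i=4: fresh scan; Z[4]=0
i=5: fresh scan; Z[5]=0
i=6: fresh scan; Z[6]=0
i=7: fresh scan; Z[7]=0
i=8: fresh scan; Z[8]=0
i=9: fresh scan; Z[9]=0
i=10: fresh scan; Z[10]=0
i=11: fresh scan; Z[11]=0
i=12: fresh scan; Z[12]=0
i=13: fresh scan; Z[13]=0
i=14: fresh scan; Z[14]=0
i=15: fresh scan; Z[15]=1 scan→box=[15,16)
i=16: fresh scan; Z[16]=0
i=17: fresh scan; Z[17]=0
i=18: fresh scan; Z[18]=0
i=19: fresh scan; Z[19]=3 scan→box=[19,22)
i=20: min(r-i=2, Z[1]=0)=0; Z[20]=0
i=21: min(r-i=1, Z[2]=0)=0; Z[21]=0
i=22: fresh scan; Z[22]=0
i=23: fresh scan; Z[23]=3 scan→box=[23,26)
i=24: min(r-i=2, Z[1]=0)=0; Z[24]=0
i=25: min(r-i=1, Z[2]=0)=0; Z[25]=0
i=26: fresh scan; Z[26]=0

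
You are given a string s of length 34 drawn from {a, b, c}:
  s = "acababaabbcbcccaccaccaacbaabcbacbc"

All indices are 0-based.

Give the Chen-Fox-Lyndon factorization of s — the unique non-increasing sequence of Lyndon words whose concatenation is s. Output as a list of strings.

emit factor 1: 'ac' (i=0, period=2)
emit factor 2: 'ab' (i=2, period=2)
emit factor 3: 'ab' (i=4, period=2)
emit factor 4: 'aabbcbcccaccaccaacbaabcbacbc' (i=6, period=28)

["ac", "ab", "ab", "aabbcbcccaccaccaacbaabcbacbc"]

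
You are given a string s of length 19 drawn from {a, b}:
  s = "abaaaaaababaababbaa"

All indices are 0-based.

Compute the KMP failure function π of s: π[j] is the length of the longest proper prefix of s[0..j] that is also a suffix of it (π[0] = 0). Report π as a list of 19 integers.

π[0] = 0
j=1 s[j]='b': π[1]=0 (border '')
j=2 s[j]='a': π[2]=1 (border 'a')
j=3 s[j]='a': k: 1→0; π[3]=1 (border 'a')
j=4 s[j]='a': k: 1→0; π[4]=1 (border 'a')
j=5 s[j]='a': k: 1→0; π[5]=1 (border 'a')
j=6 s[j]='a': k: 1→0; π[6]=1 (border 'a')
j=7 s[j]='a': k: 1→0; π[7]=1 (border 'a')
j=8 s[j]='b': π[8]=2 (border 'ab')
j=9 s[j]='a': π[9]=3 (border 'aba')
j=10 s[j]='b': k: 3→1; π[10]=2 (border 'ab')
j=11 s[j]='a': π[11]=3 (border 'aba')
j=12 s[j]='a': π[12]=4 (border 'abaa')
j=13 s[j]='b': k: 4→1; π[13]=2 (border 'ab')
j=14 s[j]='a': π[14]=3 (border 'aba')
j=15 s[j]='b': k: 3→1; π[15]=2 (border 'ab')
j=16 s[j]='b': k: 2→0; π[16]=0 (border '')
j=17 s[j]='a': π[17]=1 (border 'a')
j=18 s[j]='a': k: 1→0; π[18]=1 (border 'a')

[0, 0, 1, 1, 1, 1, 1, 1, 2, 3, 2, 3, 4, 2, 3, 2, 0, 1, 1]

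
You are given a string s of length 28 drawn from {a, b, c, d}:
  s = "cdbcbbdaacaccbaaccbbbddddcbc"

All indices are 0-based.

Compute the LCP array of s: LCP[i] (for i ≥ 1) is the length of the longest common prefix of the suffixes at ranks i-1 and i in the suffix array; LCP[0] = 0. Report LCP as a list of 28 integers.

[0, 3, 1, 2, 4, 0, 1, 2, 3, 1, 2, 1, 2, 0, 1, 1, 2, 3, 2, 1, 3, 1, 0, 1, 1, 1, 2, 3]

rank→(start, suffix):
  0 → (7, 'aacaccbaaccbbbddddcbc')
  1 → (14, 'aaccbbbddddcbc')
  2 → (8, 'acaccbaaccbbbddddcbc')
  3 → (10, 'accbaaccbbbddddcbc')
  4 → (15, 'accbbbddddcbc')
  5 → (13, 'baaccbbbddddcbc')
  6 → (18, 'bbbddddcbc')
  7 → (4, 'bbdaacaccbaaccbbbddddcbc')
  8 → (19, 'bbddddcbc')
  9 → (26, 'bc')
  10 → (2, 'bcbbdaacaccbaaccbbbddddcbc')
  11 → (5, 'bdaacaccbaaccbbbddddcbc')
  12 → (20, 'bddddcbc')
  13 → (27, 'c')
  14 → (9, 'caccbaaccbbbddddcbc')
  15 → (12, 'cbaaccbbbddddcbc')
  16 → (17, 'cbbbddddcbc')
  17 → (3, 'cbbdaacaccbaaccbbbddddcbc')
  18 → (25, 'cbc')
  19 → (11, 'ccbaaccbbbddddcbc')
  20 → (16, 'ccbbbddddcbc')
  21 → (0, 'cdbcbbdaacaccbaaccbbbddddcbc')
  22 → (6, 'daacaccbaaccbbbddddcbc')
  23 → (1, 'dbcbbdaacaccbaaccbbbddddcbc')
  24 → (24, 'dcbc')
  25 → (23, 'ddcbc')
  26 → (22, 'dddcbc')
  27 → (21, 'ddddcbc')

SA = [7, 14, 8, 10, 15, 13, 18, 4, 19, 26, 2, 5, 20, 27, 9, 12, 17, 3, 25, 11, 16, 0, 6, 1, 24, 23, 22, 21]
[i] adj suffixes → lcp
  [1] 7/14 → 3 ('aac')
  [2] 14/8 → 1 ('a')
  [3] 8/10 → 2 ('ac')
  [4] 10/15 → 4 ('accb')
  [5] 15/13 → 0 ('')
  [6] 13/18 → 1 ('b')
  [7] 18/4 → 2 ('bb')
  [8] 4/19 → 3 ('bbd')
  [9] 19/26 → 1 ('b')
  [10] 26/2 → 2 ('bc')
  [11] 2/5 → 1 ('b')
  [12] 5/20 → 2 ('bd')
  [13] 20/27 → 0 ('')
  [14] 27/9 → 1 ('c')
  [15] 9/12 → 1 ('c')
  [16] 12/17 → 2 ('cb')
  [17] 17/3 → 3 ('cbb')
  [18] 3/25 → 2 ('cb')
  [19] 25/11 → 1 ('c')
  [20] 11/16 → 3 ('ccb')
  [21] 16/0 → 1 ('c')
  [22] 0/6 → 0 ('')
  [23] 6/1 → 1 ('d')
  [24] 1/24 → 1 ('d')
  [25] 24/23 → 1 ('d')
  [26] 23/22 → 2 ('dd')
  [27] 22/21 → 3 ('ddd')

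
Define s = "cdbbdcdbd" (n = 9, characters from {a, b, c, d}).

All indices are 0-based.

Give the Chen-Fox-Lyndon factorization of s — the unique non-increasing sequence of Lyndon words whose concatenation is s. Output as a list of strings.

emit factor 1: 'cd' (i=0, period=2)
emit factor 2: 'bbdcdbd' (i=2, period=7)

["cd", "bbdcdbd"]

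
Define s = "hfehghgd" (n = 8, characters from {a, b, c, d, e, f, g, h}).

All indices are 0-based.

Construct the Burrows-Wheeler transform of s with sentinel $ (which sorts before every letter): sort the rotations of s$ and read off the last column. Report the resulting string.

dgfhhh$ge

rank  rotation   last
    0  $hfehghgd  d
    1  d$hfehghg  g
    2  ehghgd$hf  f
    3  fehghgd$h  h
    4  gd$hfehgh  h
    5  ghgd$hfeh  h
    6  hfehghgd$  $
    7  hgd$hfehg  g
    8  hghgd$hfe  e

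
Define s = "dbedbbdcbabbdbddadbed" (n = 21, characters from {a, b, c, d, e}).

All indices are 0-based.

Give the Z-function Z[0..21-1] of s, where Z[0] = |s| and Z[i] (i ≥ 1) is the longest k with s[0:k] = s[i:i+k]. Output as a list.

Z[0]=21
i=1: outside box; Z[1]=0
i=2: outside box; Z[2]=0
i=3: outside box; Z[3]=2 grow→box=[3,5)
i=4: min(r-i=1, Z[1]=0)=0; Z[4]=0
i=5: outside box; Z[5]=0
i=6: outside box; Z[6]=1 grow→box=[6,7)
i=7: outside box; Z[7]=0
i=8: outside box; Z[8]=0
i=9: outside box; Z[9]=0
i=10: outside box; Z[10]=0
i=11: outside box; Z[11]=0
i=12: outside box; Z[12]=2 grow→box=[12,14)
i=13: min(r-i=1, Z[1]=0)=0; Z[13]=0
i=14: outside box; Z[14]=1 grow→box=[14,15)
i=15: outside box; Z[15]=1 grow→box=[15,16)
i=16: outside box; Z[16]=0
i=17: outside box; Z[17]=4 grow→box=[17,21)
i=18: min(r-i=3, Z[1]=0)=0; Z[18]=0
i=19: min(r-i=2, Z[2]=0)=0; Z[19]=0
i=20: min(r-i=1, Z[3]=2)=1; Z[20]=1

[21, 0, 0, 2, 0, 0, 1, 0, 0, 0, 0, 0, 2, 0, 1, 1, 0, 4, 0, 0, 1]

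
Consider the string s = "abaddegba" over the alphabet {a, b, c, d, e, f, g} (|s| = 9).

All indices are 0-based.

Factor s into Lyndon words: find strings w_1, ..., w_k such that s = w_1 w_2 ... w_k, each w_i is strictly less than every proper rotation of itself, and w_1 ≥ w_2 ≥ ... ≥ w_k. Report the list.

emit factor 1: 'abaddegb' (i=0, period=8)
emit factor 2: 'a' (i=8, period=1)

["abaddegb", "a"]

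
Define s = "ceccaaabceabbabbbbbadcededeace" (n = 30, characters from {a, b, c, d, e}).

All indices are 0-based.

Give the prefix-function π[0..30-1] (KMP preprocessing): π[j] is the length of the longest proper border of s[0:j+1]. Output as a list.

[0, 0, 1, 1, 0, 0, 0, 0, 1, 2, 0, 0, 0, 0, 0, 0, 0, 0, 0, 0, 0, 1, 2, 0, 0, 0, 0, 0, 1, 2]

π[0] = 0
j=1 s[j]='e': π[1]=0 (border '')
j=2 s[j]='c': π[2]=1 (border 'c')
j=3 s[j]='c': k: 1→0; π[3]=1 (border 'c')
j=4 s[j]='a': k: 1→0; π[4]=0 (border '')
j=5 s[j]='a': π[5]=0 (border '')
j=6 s[j]='a': π[6]=0 (border '')
j=7 s[j]='b': π[7]=0 (border '')
j=8 s[j]='c': π[8]=1 (border 'c')
j=9 s[j]='e': π[9]=2 (border 'ce')
j=10 s[j]='a': k: 2→0; π[10]=0 (border '')
j=11 s[j]='b': π[11]=0 (border '')
j=12 s[j]='b': π[12]=0 (border '')
j=13 s[j]='a': π[13]=0 (border '')
j=14 s[j]='b': π[14]=0 (border '')
j=15 s[j]='b': π[15]=0 (border '')
j=16 s[j]='b': π[16]=0 (border '')
j=17 s[j]='b': π[17]=0 (border '')
j=18 s[j]='b': π[18]=0 (border '')
j=19 s[j]='a': π[19]=0 (border '')
j=20 s[j]='d': π[20]=0 (border '')
j=21 s[j]='c': π[21]=1 (border 'c')
j=22 s[j]='e': π[22]=2 (border 'ce')
j=23 s[j]='d': k: 2→0; π[23]=0 (border '')
j=24 s[j]='e': π[24]=0 (border '')
j=25 s[j]='d': π[25]=0 (border '')
j=26 s[j]='e': π[26]=0 (border '')
j=27 s[j]='a': π[27]=0 (border '')
j=28 s[j]='c': π[28]=1 (border 'c')
j=29 s[j]='e': π[29]=2 (border 'ce')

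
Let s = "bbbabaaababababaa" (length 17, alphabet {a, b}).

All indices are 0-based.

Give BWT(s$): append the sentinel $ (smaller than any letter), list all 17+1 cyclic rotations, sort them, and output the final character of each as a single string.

rank  rotation            last
    0  $bbbabaaababababaa  a
    1  a$bbbabaaababababa  a
    2  aa$bbbabaaabababab  b
    3  aaababababaa$bbbab  b
    4  aababababaa$bbbaba  a
    5  abaa$bbbabaaababab  b
    6  abaaababababaa$bbb  b
    7  ababaa$bbbabaaabab  b
    8  abababaa$bbbabaaab  b
    9  ababababaa$bbbabaa  a
   10  baa$bbbabaaabababa  a
   11  baaababababaa$bbba  a
   12  babaa$bbbabaaababa  a
   13  babaaababababaa$bb  b
   14  bababaa$bbbabaaaba  a
   15  babababaa$bbbabaaa  a
   16  bbabaaababababaa$b  b
   17  bbbabaaababababaa$  $

aabbabbbbaaaabaab$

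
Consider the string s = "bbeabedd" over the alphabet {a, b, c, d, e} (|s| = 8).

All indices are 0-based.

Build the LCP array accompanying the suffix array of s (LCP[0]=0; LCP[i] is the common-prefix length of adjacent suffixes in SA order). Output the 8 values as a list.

rank | idx | suffix
   0 |   3 | abedd
   1 |   0 | bbeabedd
   2 |   1 | beabedd
   3 |   4 | bedd
   4 |   7 | d
   5 |   6 | dd
   6 |   2 | eabedd
   7 |   5 | edd

SA = [3, 0, 1, 4, 7, 6, 2, 5]
[i] adj suffixes → lcp
  [1] 3/0 → 0 ('')
  [2] 0/1 → 1 ('b')
  [3] 1/4 → 2 ('be')
  [4] 4/7 → 0 ('')
  [5] 7/6 → 1 ('d')
  [6] 6/2 → 0 ('')
  [7] 2/5 → 1 ('e')

[0, 0, 1, 2, 0, 1, 0, 1]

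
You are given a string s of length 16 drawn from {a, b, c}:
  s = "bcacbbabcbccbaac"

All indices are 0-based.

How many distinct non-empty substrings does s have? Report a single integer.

117

rank→(start, suffix):
  0 → (13, 'aac')
  1 → (6, 'abcbccbaac')
  2 → (14, 'ac')
  3 → (2, 'acbbabcbccbaac')
  4 → (12, 'baac')
  5 → (5, 'babcbccbaac')
  6 → (4, 'bbabcbccbaac')
  7 → (0, 'bcacbbabcbccbaac')
  8 → (7, 'bcbccbaac')
  9 → (9, 'bccbaac')
  10 → (15, 'c')
  11 → (1, 'cacbbabcbccbaac')
  12 → (11, 'cbaac')
  13 → (3, 'cbbabcbccbaac')
  14 → (8, 'cbccbaac')
  15 → (10, 'ccbaac')

SA = [13, 6, 14, 2, 12, 5, 4, 0, 7, 9, 15, 1, 11, 3, 8, 10]
[i] adj suffixes → lcp
  [1] 13/6 → 1 ('a')
  [2] 6/14 → 1 ('a')
  [3] 14/2 → 2 ('ac')
  [4] 2/12 → 0 ('')
  [5] 12/5 → 2 ('ba')
  [6] 5/4 → 1 ('b')
  [7] 4/0 → 1 ('b')
  [8] 0/7 → 2 ('bc')
  [9] 7/9 → 2 ('bc')
  [10] 9/15 → 0 ('')
  [11] 15/1 → 1 ('c')
  [12] 1/11 → 1 ('c')
  [13] 11/3 → 2 ('cb')
  [14] 3/8 → 2 ('cb')
  [15] 8/10 → 1 ('c')

n(n+1)/2 = 16·17/2 = 136
Σ LCP = 0 + 1 + 1 + 2 + 0 + 2 + 1 + 1 + 2 + 2 + 0 + 1 + 1 + 2 + 2 + 1 = 19
distinct = 136 − 19 = 117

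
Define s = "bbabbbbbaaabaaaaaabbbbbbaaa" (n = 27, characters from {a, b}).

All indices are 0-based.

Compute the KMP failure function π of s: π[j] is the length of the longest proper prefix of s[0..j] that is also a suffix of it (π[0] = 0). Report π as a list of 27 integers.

π[0] = 0
j=1 s[j]='b': π[1]=1 (border 'b')
j=2 s[j]='a': k: 1→0; π[2]=0 (border '')
j=3 s[j]='b': π[3]=1 (border 'b')
j=4 s[j]='b': π[4]=2 (border 'bb')
j=5 s[j]='b': k: 2→1; π[5]=2 (border 'bb')
j=6 s[j]='b': k: 2→1; π[6]=2 (border 'bb')
j=7 s[j]='b': k: 2→1; π[7]=2 (border 'bb')
j=8 s[j]='a': π[8]=3 (border 'bba')
j=9 s[j]='a': k: 3→0; π[9]=0 (border '')
j=10 s[j]='a': π[10]=0 (border '')
j=11 s[j]='b': π[11]=1 (border 'b')
j=12 s[j]='a': k: 1→0; π[12]=0 (border '')
j=13 s[j]='a': π[13]=0 (border '')
j=14 s[j]='a': π[14]=0 (border '')
j=15 s[j]='a': π[15]=0 (border '')
j=16 s[j]='a': π[16]=0 (border '')
j=17 s[j]='a': π[17]=0 (border '')
j=18 s[j]='b': π[18]=1 (border 'b')
j=19 s[j]='b': π[19]=2 (border 'bb')
j=20 s[j]='b': k: 2→1; π[20]=2 (border 'bb')
j=21 s[j]='b': k: 2→1; π[21]=2 (border 'bb')
j=22 s[j]='b': k: 2→1; π[22]=2 (border 'bb')
j=23 s[j]='b': k: 2→1; π[23]=2 (border 'bb')
j=24 s[j]='a': π[24]=3 (border 'bba')
j=25 s[j]='a': k: 3→0; π[25]=0 (border '')
j=26 s[j]='a': π[26]=0 (border '')

[0, 1, 0, 1, 2, 2, 2, 2, 3, 0, 0, 1, 0, 0, 0, 0, 0, 0, 1, 2, 2, 2, 2, 2, 3, 0, 0]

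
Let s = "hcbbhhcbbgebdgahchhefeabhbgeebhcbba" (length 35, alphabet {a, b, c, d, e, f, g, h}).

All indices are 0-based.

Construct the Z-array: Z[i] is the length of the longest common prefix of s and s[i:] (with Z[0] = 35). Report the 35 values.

Z[0]=35
i=1: fresh scan; Z[1]=0
i=2: fresh scan; Z[2]=0
i=3: fresh scan; Z[3]=0
i=4: fresh scan; Z[4]=1 scan→box=[4,5)
i=5: fresh scan; Z[5]=4 scan→box=[5,9)
i=6: min(r-i=3, Z[1]=0)=0; Z[6]=0
i=7: min(r-i=2, Z[2]=0)=0; Z[7]=0
i=8: min(r-i=1, Z[3]=0)=0; Z[8]=0
i=9: fresh scan; Z[9]=0
i=10: fresh scan; Z[10]=0
i=11: fresh scan; Z[11]=0
i=12: fresh scan; Z[12]=0
i=13: fresh scan; Z[13]=0
i=14: fresh scan; Z[14]=0
i=15: fresh scan; Z[15]=2 scan→box=[15,17)
i=16: min(r-i=1, Z[1]=0)=0; Z[16]=0
i=17: fresh scan; Z[17]=1 scan→box=[17,18)
i=18: fresh scan; Z[18]=1 scan→box=[18,19)
i=19: fresh scan; Z[19]=0
i=20: fresh scan; Z[20]=0
i=21: fresh scan; Z[21]=0
i=22: fresh scan; Z[22]=0
i=23: fresh scan; Z[23]=0
i=24: fresh scan; Z[24]=1 scan→box=[24,25)
i=25: fresh scan; Z[25]=0
i=26: fresh scan; Z[26]=0
i=27: fresh scan; Z[27]=0
i=28: fresh scan; Z[28]=0
i=29: fresh scan; Z[29]=0
i=30: fresh scan; Z[30]=4 scan→box=[30,34)
i=31: min(r-i=3, Z[1]=0)=0; Z[31]=0
i=32: min(r-i=2, Z[2]=0)=0; Z[32]=0
i=33: min(r-i=1, Z[3]=0)=0; Z[33]=0
i=34: fresh scan; Z[34]=0

[35, 0, 0, 0, 1, 4, 0, 0, 0, 0, 0, 0, 0, 0, 0, 2, 0, 1, 1, 0, 0, 0, 0, 0, 1, 0, 0, 0, 0, 0, 4, 0, 0, 0, 0]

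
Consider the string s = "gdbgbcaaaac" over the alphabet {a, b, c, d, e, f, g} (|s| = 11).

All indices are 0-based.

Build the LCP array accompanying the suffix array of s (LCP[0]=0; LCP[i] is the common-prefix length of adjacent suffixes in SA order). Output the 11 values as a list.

[0, 3, 2, 1, 0, 1, 0, 1, 0, 0, 1]

sorted suffixes:
  #0 SA[0]=6  'aaaac'
  #1 SA[1]=7  'aaac'
  #2 SA[2]=8  'aac'
  #3 SA[3]=9  'ac'
  #4 SA[4]=4  'bcaaaac'
  #5 SA[5]=2  'bgbcaaaac'
  #6 SA[6]=10  'c'
  #7 SA[7]=5  'caaaac'
  #8 SA[8]=1  'dbgbcaaaac'
  #9 SA[9]=3  'gbcaaaac'
  #10 SA[10]=0  'gdbgbcaaaac'

SA = [6, 7, 8, 9, 4, 2, 10, 5, 1, 3, 0]
[i] adj suffixes → lcp
  [1] 6/7 → 3 ('aaa')
  [2] 7/8 → 2 ('aa')
  [3] 8/9 → 1 ('a')
  [4] 9/4 → 0 ('')
  [5] 4/2 → 1 ('b')
  [6] 2/10 → 0 ('')
  [7] 10/5 → 1 ('c')
  [8] 5/1 → 0 ('')
  [9] 1/3 → 0 ('')
  [10] 3/0 → 1 ('g')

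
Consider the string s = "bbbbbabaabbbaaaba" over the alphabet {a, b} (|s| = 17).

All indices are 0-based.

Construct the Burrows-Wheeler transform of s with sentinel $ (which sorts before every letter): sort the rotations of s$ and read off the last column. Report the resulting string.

abbababaababbbabb$

rank  rotation            last
    0  $bbbbbabaabbbaaaba  a
    1  a$bbbbbabaabbbaaab  b
    2  aaaba$bbbbbabaabbb  b
    3  aaba$bbbbbabaabbba  a
    4  aabbbaaaba$bbbbbab  b
    5  aba$bbbbbabaabbbaa  a
    6  abaabbbaaaba$bbbbb  b
    7  abbbaaaba$bbbbbaba  a
    8  ba$bbbbbabaabbbaaa  a
    9  baaaba$bbbbbabaabb  b
   10  baabbbaaaba$bbbbba  a
   11  babaabbbaaaba$bbbb  b
   12  bbaaaba$bbbbbabaab  b
   13  bbabaabbbaaaba$bbb  b
   14  bbbaaaba$bbbbbabaa  a
   15  bbbabaabbbaaaba$bb  b
   16  bbbbabaabbbaaaba$b  b
   17  bbbbbabaabbbaaaba$  $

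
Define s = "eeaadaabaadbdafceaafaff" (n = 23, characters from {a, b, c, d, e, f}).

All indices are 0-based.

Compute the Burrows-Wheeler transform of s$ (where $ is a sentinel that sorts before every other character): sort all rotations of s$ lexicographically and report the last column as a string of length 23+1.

rank  rotation                  last
    0  $eeaadaabaadbdafceaafaff  f
    1  aabaadbdafceaafaff$eeaad  d
    2  aadaabaadbdafceaafaff$ee  e
    3  aadbdafceaafaff$eeaadaab  b
    4  aafaff$eeaadaabaadbdafce  e
    5  abaadbdafceaafaff$eeaada  a
    6  adaabaadbdafceaafaff$eea  a
    7  adbdafceaafaff$eeaadaaba  a
    8  afaff$eeaadaabaadbdafcea  a
    9  afceaafaff$eeaadaabaadbd  d
   10  aff$eeaadaabaadbdafceaaf  f
   11  baadbdafceaafaff$eeaadaa  a
   12  bdafceaafaff$eeaadaabaad  d
   13  ceaafaff$eeaadaabaadbdaf  f
   14  daabaadbdafceaafaff$eeaa  a
   15  dafceaafaff$eeaadaabaadb  b
   16  dbdafceaafaff$eeaadaabaa  a
   17  eaadaabaadbdafceaafaff$e  e
   18  eaafaff$eeaadaabaadbdafc  c
   19  eeaadaabaadbdafceaafaff$  $
   20  f$eeaadaabaadbdafceaafaf  f
   21  faff$eeaadaabaadbdafceaa  a
   22  fceaafaff$eeaadaabaadbda  a
   23  ff$eeaadaabaadbdafceaafa  a

fdebeaaaadfadfabaec$faaa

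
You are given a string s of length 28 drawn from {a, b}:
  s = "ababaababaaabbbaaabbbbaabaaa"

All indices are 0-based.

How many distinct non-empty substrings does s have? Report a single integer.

314

rank | idx | suffix
   0 |  27 | a
   1 |  26 | aa
   2 |  25 | aaa
   3 |   9 | aaabbbaaabbbbaabaaa
   4 |  15 | aaabbbbaabaaa
   5 |  22 | aabaaa
   6 |   4 | aababaaabbbaaabbbbaabaaa
   7 |  10 | aabbbaaabbbbaabaaa
   8 |  16 | aabbbbaabaaa
   9 |  23 | abaaa
  10 |   7 | abaaabbbaaabbbbaabaaa
  11 |   2 | abaababaaabbbaaabbbbaabaaa
  12 |   5 | ababaaabbbaaabbbbaabaaa
  13 |   0 | ababaababaaabbbaaabbbbaabaaa
  14 |  11 | abbbaaabbbbaabaaa
  15 |  17 | abbbbaabaaa
  16 |  24 | baaa
  17 |   8 | baaabbbaaabbbbaabaaa
  18 |  14 | baaabbbbaabaaa
  19 |  21 | baabaaa
  20 |   3 | baababaaabbbaaabbbbaabaaa
  21 |   6 | babaaabbbaaabbbbaabaaa
  22 |   1 | babaababaaabbbaaabbbbaabaaa
  23 |  13 | bbaaabbbbaabaaa
  24 |  20 | bbaabaaa
  25 |  12 | bbbaaabbbbaabaaa
  26 |  19 | bbbaabaaa
  27 |  18 | bbbbaabaaa

SA = [27, 26, 25, 9, 15, 22, 4, 10, 16, 23, 7, 2, 5, 0, 11, 17, 24, 8, 14, 21, 3, 6, 1, 13, 20, 12, 19, 18]
i: (SA[i-1],SA[i]) lcp shared
  1: (27,26) 1 'a'
  2: (26,25) 2 'aa'
  3: (25,9) 3 'aaa'
  4: (9,15) 6 'aaabbb'
  5: (15,22) 2 'aa'
  6: (22,4) 4 'aaba'
  7: (4,10) 3 'aab'
  8: (10,16) 5 'aabbb'
  9: (16,23) 1 'a'
  10: (23,7) 5 'abaaa'
  11: (7,2) 4 'abaa'
  12: (2,5) 3 'aba'
  13: (5,0) 6 'ababaa'
  14: (0,11) 2 'ab'
  15: (11,17) 4 'abbb'
  16: (17,24) 0 ''
  17: (24,8) 4 'baaa'
  18: (8,14) 7 'baaabbb'
  19: (14,21) 3 'baa'
  20: (21,3) 5 'baaba'
  21: (3,6) 2 'ba'
  22: (6,1) 5 'babaa'
  23: (1,13) 1 'b'
  24: (13,20) 4 'bbaa'
  25: (20,12) 2 'bb'
  26: (12,19) 5 'bbbaa'
  27: (19,18) 3 'bbb'

n(n+1)/2 = 28·29/2 = 406
Σ LCP = 0 + 1 + 2 + 3 + 6 + 2 + 4 + 3 + 5 + 1 + 5 + 4 + 3 + 6 + 2 + 4 + 0 + 4 + 7 + 3 + 5 + 2 + 5 + 1 + 4 + 2 + 5 + 3 = 92
distinct = 406 − 92 = 314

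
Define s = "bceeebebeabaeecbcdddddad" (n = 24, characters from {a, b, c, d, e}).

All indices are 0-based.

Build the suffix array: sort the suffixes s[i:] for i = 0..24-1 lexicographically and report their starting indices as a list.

rank→(start, suffix):
  0 → (9, 'abaeecbcdddddad')
  1 → (22, 'ad')
  2 → (11, 'aeecbcdddddad')
  3 → (10, 'baeecbcdddddad')
  4 → (15, 'bcdddddad')
  5 → (0, 'bceeebebeabaeecbcdddddad')
  6 → (7, 'beabaeecbcdddddad')
  7 → (5, 'bebeabaeecbcdddddad')
  8 → (14, 'cbcdddddad')
  9 → (16, 'cdddddad')
  10 → (1, 'ceeebebeabaeecbcdddddad')
  11 → (23, 'd')
  12 → (21, 'dad')
  13 → (20, 'ddad')
  14 → (19, 'dddad')
  15 → (18, 'ddddad')
  16 → (17, 'dddddad')
  17 → (8, 'eabaeecbcdddddad')
  18 → (6, 'ebeabaeecbcdddddad')
  19 → (4, 'ebebeabaeecbcdddddad')
  20 → (13, 'ecbcdddddad')
  21 → (3, 'eebebeabaeecbcdddddad')
  22 → (12, 'eecbcdddddad')
  23 → (2, 'eeebebeabaeecbcdddddad')

[9, 22, 11, 10, 15, 0, 7, 5, 14, 16, 1, 23, 21, 20, 19, 18, 17, 8, 6, 4, 13, 3, 12, 2]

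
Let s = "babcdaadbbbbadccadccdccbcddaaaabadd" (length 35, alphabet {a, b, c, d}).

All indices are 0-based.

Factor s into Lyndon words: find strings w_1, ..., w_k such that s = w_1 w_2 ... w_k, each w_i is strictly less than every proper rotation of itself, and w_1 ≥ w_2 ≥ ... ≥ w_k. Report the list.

["b", "abcd", "aadbbbbadccadccdccbcdd", "aaaabadd"]

emit factor 1: 'b' (i=0, period=1)
emit factor 2: 'abcd' (i=1, period=4)
emit factor 3: 'aadbbbbadccadccdccbcdd' (i=5, period=22)
emit factor 4: 'aaaabadd' (i=27, period=8)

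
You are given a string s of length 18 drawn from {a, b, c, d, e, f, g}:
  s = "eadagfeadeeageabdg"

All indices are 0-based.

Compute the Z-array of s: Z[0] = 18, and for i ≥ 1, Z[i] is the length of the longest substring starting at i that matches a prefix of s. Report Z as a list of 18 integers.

Z[0]=18
i=1: outside box; Z[1]=0
i=2: outside box; Z[2]=0
i=3: outside box; Z[3]=0
i=4: outside box; Z[4]=0
i=5: outside box; Z[5]=0
i=6: outside box; Z[6]=3 scan→box=[6,9)
i=7: min(r-i=2, Z[1]=0)=0; Z[7]=0
i=8: min(r-i=1, Z[2]=0)=0; Z[8]=0
i=9: outside box; Z[9]=1 scan→box=[9,10)
i=10: outside box; Z[10]=2 scan→box=[10,12)
i=11: min(r-i=1, Z[1]=0)=0; Z[11]=0
i=12: outside box; Z[12]=0
i=13: outside box; Z[13]=2 scan→box=[13,15)
i=14: min(r-i=1, Z[1]=0)=0; Z[14]=0
i=15: outside box; Z[15]=0
i=16: outside box; Z[16]=0
i=17: outside box; Z[17]=0

[18, 0, 0, 0, 0, 0, 3, 0, 0, 1, 2, 0, 0, 2, 0, 0, 0, 0]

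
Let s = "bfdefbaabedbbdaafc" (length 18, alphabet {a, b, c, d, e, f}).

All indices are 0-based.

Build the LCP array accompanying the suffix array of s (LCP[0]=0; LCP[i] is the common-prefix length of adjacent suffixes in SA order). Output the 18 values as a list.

sorted suffixes:
  #0 SA[0]=6  'aabedbbdaafc'
  #1 SA[1]=14  'aafc'
  #2 SA[2]=7  'abedbbdaafc'
  #3 SA[3]=15  'afc'
  #4 SA[4]=5  'baabedbbdaafc'
  #5 SA[5]=11  'bbdaafc'
  #6 SA[6]=12  'bdaafc'
  #7 SA[7]=8  'bedbbdaafc'
  #8 SA[8]=0  'bfdefbaabedbbdaafc'
  #9 SA[9]=17  'c'
  #10 SA[10]=13  'daafc'
  #11 SA[11]=10  'dbbdaafc'
  #12 SA[12]=2  'defbaabedbbdaafc'
  #13 SA[13]=9  'edbbdaafc'
  #14 SA[14]=3  'efbaabedbbdaafc'
  #15 SA[15]=4  'fbaabedbbdaafc'
  #16 SA[16]=16  'fc'
  #17 SA[17]=1  'fdefbaabedbbdaafc'

SA = [6, 14, 7, 15, 5, 11, 12, 8, 0, 17, 13, 10, 2, 9, 3, 4, 16, 1]
rank  pair      lcp
   1  s[6:],s[14:]  2  'aa'
   2  s[14:],s[7:]  1  'a'
   3  s[7:],s[15:]  1  'a'
   4  s[15:],s[5:]  0  ''
   5  s[5:],s[11:]  1  'b'
   6  s[11:],s[12:]  1  'b'
   7  s[12:],s[8:]  1  'b'
   8  s[8:],s[0:]  1  'b'
   9  s[0:],s[17:]  0  ''
  10  s[17:],s[13:]  0  ''
  11  s[13:],s[10:]  1  'd'
  12  s[10:],s[2:]  1  'd'
  13  s[2:],s[9:]  0  ''
  14  s[9:],s[3:]  1  'e'
  15  s[3:],s[4:]  0  ''
  16  s[4:],s[16:]  1  'f'
  17  s[16:],s[1:]  1  'f'

[0, 2, 1, 1, 0, 1, 1, 1, 1, 0, 0, 1, 1, 0, 1, 0, 1, 1]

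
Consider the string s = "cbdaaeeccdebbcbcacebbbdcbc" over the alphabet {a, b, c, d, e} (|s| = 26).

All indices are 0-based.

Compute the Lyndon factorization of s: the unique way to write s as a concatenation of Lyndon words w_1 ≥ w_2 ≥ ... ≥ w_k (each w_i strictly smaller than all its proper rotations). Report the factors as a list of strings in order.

["c", "bd", "aaeeccdebbcbcacebbbdcbc"]

emit factor 1: 'c' (i=0, period=1)
emit factor 2: 'bd' (i=1, period=2)
emit factor 3: 'aaeeccdebbcbcacebbbdcbc' (i=3, period=23)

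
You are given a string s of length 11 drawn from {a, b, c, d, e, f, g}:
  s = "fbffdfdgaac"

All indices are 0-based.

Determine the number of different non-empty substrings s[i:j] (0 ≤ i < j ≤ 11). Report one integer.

60

sorted suffixes:
  #0 SA[0]=8  'aac'
  #1 SA[1]=9  'ac'
  #2 SA[2]=1  'bffdfdgaac'
  #3 SA[3]=10  'c'
  #4 SA[4]=4  'dfdgaac'
  #5 SA[5]=6  'dgaac'
  #6 SA[6]=0  'fbffdfdgaac'
  #7 SA[7]=3  'fdfdgaac'
  #8 SA[8]=5  'fdgaac'
  #9 SA[9]=2  'ffdfdgaac'
  #10 SA[10]=7  'gaac'

SA = [8, 9, 1, 10, 4, 6, 0, 3, 5, 2, 7]
i: (SA[i-1],SA[i]) lcp shared
  1: (8,9) 1 'a'
  2: (9,1) 0 ''
  3: (1,10) 0 ''
  4: (10,4) 0 ''
  5: (4,6) 1 'd'
  6: (6,0) 0 ''
  7: (0,3) 1 'f'
  8: (3,5) 2 'fd'
  9: (5,2) 1 'f'
  10: (2,7) 0 ''

n(n+1)/2 = 11·12/2 = 66
Σ LCP = 0 + 1 + 0 + 0 + 0 + 1 + 0 + 1 + 2 + 1 + 0 = 6
distinct = 66 − 6 = 60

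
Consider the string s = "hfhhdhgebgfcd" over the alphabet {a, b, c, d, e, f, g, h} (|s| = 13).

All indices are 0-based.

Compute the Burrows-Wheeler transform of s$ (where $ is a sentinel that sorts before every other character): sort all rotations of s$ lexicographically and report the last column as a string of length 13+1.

defchgghhbh$df

rank  rotation        last
    0  $hfhhdhgebgfcd  d
    1  bgfcd$hfhhdhge  e
    2  cd$hfhhdhgebgf  f
    3  d$hfhhdhgebgfc  c
    4  dhgebgfcd$hfhh  h
    5  ebgfcd$hfhhdhg  g
    6  fcd$hfhhdhgebg  g
    7  fhhdhgebgfcd$h  h
    8  gebgfcd$hfhhdh  h
    9  gfcd$hfhhdhgeb  b
   10  hdhgebgfcd$hfh  h
   11  hfhhdhgebgfcd$  $
   12  hgebgfcd$hfhhd  d
   13  hhdhgebgfcd$hf  f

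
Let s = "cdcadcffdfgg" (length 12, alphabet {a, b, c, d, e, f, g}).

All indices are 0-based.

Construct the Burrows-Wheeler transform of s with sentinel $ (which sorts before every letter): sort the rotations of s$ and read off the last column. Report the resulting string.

gcd$dcaffcdgf

rank  rotation       last
    0  $cdcadcffdfgg  g
    1  adcffdfgg$cdc  c
    2  cadcffdfgg$cd  d
    3  cdcadcffdfgg$  $
    4  cffdfgg$cdcad  d
    5  dcadcffdfgg$c  c
    6  dcffdfgg$cdca  a
    7  dfgg$cdcadcff  f
    8  fdfgg$cdcadcf  f
    9  ffdfgg$cdcadc  c
   10  fgg$cdcadcffd  d
   11  g$cdcadcffdfg  g
   12  gg$cdcadcffdf  f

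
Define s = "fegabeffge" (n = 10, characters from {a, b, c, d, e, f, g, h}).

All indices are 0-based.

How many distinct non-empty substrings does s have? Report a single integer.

50

rank | idx | suffix
   0 |   3 | abeffge
   1 |   4 | beffge
   2 |   9 | e
   3 |   5 | effge
   4 |   1 | egabeffge
   5 |   0 | fegabeffge
   6 |   6 | ffge
   7 |   7 | fge
   8 |   2 | gabeffge
   9 |   8 | ge

SA = [3, 4, 9, 5, 1, 0, 6, 7, 2, 8]
[i] adj suffixes → lcp
  [1] 3/4 → 0 ('')
  [2] 4/9 → 0 ('')
  [3] 9/5 → 1 ('e')
  [4] 5/1 → 1 ('e')
  [5] 1/0 → 0 ('')
  [6] 0/6 → 1 ('f')
  [7] 6/7 → 1 ('f')
  [8] 7/2 → 0 ('')
  [9] 2/8 → 1 ('g')

n(n+1)/2 = 10·11/2 = 55
Σ LCP = 0 + 0 + 0 + 1 + 1 + 0 + 1 + 1 + 0 + 1 = 5
distinct = 55 − 5 = 50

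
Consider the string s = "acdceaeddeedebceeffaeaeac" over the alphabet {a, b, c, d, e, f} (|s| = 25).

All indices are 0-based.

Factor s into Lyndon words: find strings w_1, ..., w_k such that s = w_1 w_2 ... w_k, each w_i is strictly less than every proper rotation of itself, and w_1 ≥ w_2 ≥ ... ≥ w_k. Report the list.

emit factor 1: 'acdceaeddeedebceeffaeae' (i=0, period=23)
emit factor 2: 'ac' (i=23, period=2)

["acdceaeddeedebceeffaeae", "ac"]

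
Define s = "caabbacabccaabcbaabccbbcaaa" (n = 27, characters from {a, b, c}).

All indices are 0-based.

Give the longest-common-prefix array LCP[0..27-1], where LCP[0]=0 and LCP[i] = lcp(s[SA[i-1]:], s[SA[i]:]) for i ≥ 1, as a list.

[0, 1, 2, 2, 3, 4, 1, 2, 3, 4, 1, 0, 2, 1, 2, 1, 2, 2, 3, 0, 3, 4, 2, 1, 2, 1, 2]

rank→(start, suffix):
  0 → (26, 'a')
  1 → (25, 'aa')
  2 → (24, 'aaa')
  3 → (1, 'aabbacabccaabcbaabccbbcaaa')
  4 → (11, 'aabcbaabccbbcaaa')
  5 → (16, 'aabccbbcaaa')
  6 → (2, 'abbacabccaabcbaabccbbcaaa')
  7 → (12, 'abcbaabccbbcaaa')
  8 → (7, 'abccaabcbaabccbbcaaa')
  9 → (17, 'abccbbcaaa')
  10 → (5, 'acabccaabcbaabccbbcaaa')
  11 → (15, 'baabccbbcaaa')
  12 → (4, 'bacabccaabcbaabccbbcaaa')
  13 → (3, 'bbacabccaabcbaabccbbcaaa')
  14 → (21, 'bbcaaa')
  15 → (22, 'bcaaa')
  16 → (13, 'bcbaabccbbcaaa')
  17 → (8, 'bccaabcbaabccbbcaaa')
  18 → (18, 'bccbbcaaa')
  19 → (23, 'caaa')
  20 → (0, 'caabbacabccaabcbaabccbbcaaa')
  21 → (10, 'caabcbaabccbbcaaa')
  22 → (6, 'cabccaabcbaabccbbcaaa')
  23 → (14, 'cbaabccbbcaaa')
  24 → (20, 'cbbcaaa')
  25 → (9, 'ccaabcbaabccbbcaaa')
  26 → (19, 'ccbbcaaa')

SA = [26, 25, 24, 1, 11, 16, 2, 12, 7, 17, 5, 15, 4, 3, 21, 22, 13, 8, 18, 23, 0, 10, 6, 14, 20, 9, 19]
i: (SA[i-1],SA[i]) lcp shared
  1: (26,25) 1 'a'
  2: (25,24) 2 'aa'
  3: (24,1) 2 'aa'
  4: (1,11) 3 'aab'
  5: (11,16) 4 'aabc'
  6: (16,2) 1 'a'
  7: (2,12) 2 'ab'
  8: (12,7) 3 'abc'
  9: (7,17) 4 'abcc'
  10: (17,5) 1 'a'
  11: (5,15) 0 ''
  12: (15,4) 2 'ba'
  13: (4,3) 1 'b'
  14: (3,21) 2 'bb'
  15: (21,22) 1 'b'
  16: (22,13) 2 'bc'
  17: (13,8) 2 'bc'
  18: (8,18) 3 'bcc'
  19: (18,23) 0 ''
  20: (23,0) 3 'caa'
  21: (0,10) 4 'caab'
  22: (10,6) 2 'ca'
  23: (6,14) 1 'c'
  24: (14,20) 2 'cb'
  25: (20,9) 1 'c'
  26: (9,19) 2 'cc'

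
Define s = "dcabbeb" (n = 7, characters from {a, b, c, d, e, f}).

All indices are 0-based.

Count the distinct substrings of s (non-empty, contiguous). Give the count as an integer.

26

sorted suffixes:
  #0 SA[0]=2  'abbeb'
  #1 SA[1]=6  'b'
  #2 SA[2]=3  'bbeb'
  #3 SA[3]=4  'beb'
  #4 SA[4]=1  'cabbeb'
  #5 SA[5]=0  'dcabbeb'
  #6 SA[6]=5  'eb'

SA = [2, 6, 3, 4, 1, 0, 5]
[i] adj suffixes → lcp
  [1] 2/6 → 0 ('')
  [2] 6/3 → 1 ('b')
  [3] 3/4 → 1 ('b')
  [4] 4/1 → 0 ('')
  [5] 1/0 → 0 ('')
  [6] 0/5 → 0 ('')

n(n+1)/2 = 7·8/2 = 28
Σ LCP = 0 + 0 + 1 + 1 + 0 + 0 + 0 = 2
distinct = 28 − 2 = 26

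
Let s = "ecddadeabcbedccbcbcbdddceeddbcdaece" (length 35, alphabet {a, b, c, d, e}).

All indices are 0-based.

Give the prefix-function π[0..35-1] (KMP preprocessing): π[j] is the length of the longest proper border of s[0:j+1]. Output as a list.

π[0] = 0
j=1 s[j]='c': π[1]=0 (border '')
j=2 s[j]='d': π[2]=0 (border '')
j=3 s[j]='d': π[3]=0 (border '')
j=4 s[j]='a': π[4]=0 (border '')
j=5 s[j]='d': π[5]=0 (border '')
j=6 s[j]='e': π[6]=1 (border 'e')
j=7 s[j]='a': k: 1→0; π[7]=0 (border '')
j=8 s[j]='b': π[8]=0 (border '')
j=9 s[j]='c': π[9]=0 (border '')
j=10 s[j]='b': π[10]=0 (border '')
j=11 s[j]='e': π[11]=1 (border 'e')
j=12 s[j]='d': k: 1→0; π[12]=0 (border '')
j=13 s[j]='c': π[13]=0 (border '')
j=14 s[j]='c': π[14]=0 (border '')
j=15 s[j]='b': π[15]=0 (border '')
j=16 s[j]='c': π[16]=0 (border '')
j=17 s[j]='b': π[17]=0 (border '')
j=18 s[j]='c': π[18]=0 (border '')
j=19 s[j]='b': π[19]=0 (border '')
j=20 s[j]='d': π[20]=0 (border '')
j=21 s[j]='d': π[21]=0 (border '')
j=22 s[j]='d': π[22]=0 (border '')
j=23 s[j]='c': π[23]=0 (border '')
j=24 s[j]='e': π[24]=1 (border 'e')
j=25 s[j]='e': k: 1→0; π[25]=1 (border 'e')
j=26 s[j]='d': k: 1→0; π[26]=0 (border '')
j=27 s[j]='d': π[27]=0 (border '')
j=28 s[j]='b': π[28]=0 (border '')
j=29 s[j]='c': π[29]=0 (border '')
j=30 s[j]='d': π[30]=0 (border '')
j=31 s[j]='a': π[31]=0 (border '')
j=32 s[j]='e': π[32]=1 (border 'e')
j=33 s[j]='c': π[33]=2 (border 'ec')
j=34 s[j]='e': k: 2→0; π[34]=1 (border 'e')

[0, 0, 0, 0, 0, 0, 1, 0, 0, 0, 0, 1, 0, 0, 0, 0, 0, 0, 0, 0, 0, 0, 0, 0, 1, 1, 0, 0, 0, 0, 0, 0, 1, 2, 1]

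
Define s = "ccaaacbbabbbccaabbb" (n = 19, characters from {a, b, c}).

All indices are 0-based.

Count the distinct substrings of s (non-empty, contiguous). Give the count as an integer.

159

sorted suffixes:
  #0 SA[0]=2  'aaacbbabbbccaabbb'
  #1 SA[1]=14  'aabbb'
  #2 SA[2]=3  'aacbbabbbccaabbb'
  #3 SA[3]=15  'abbb'
  #4 SA[4]=8  'abbbccaabbb'
  #5 SA[5]=4  'acbbabbbccaabbb'
  #6 SA[6]=18  'b'
  #7 SA[7]=7  'babbbccaabbb'
  #8 SA[8]=17  'bb'
  #9 SA[9]=6  'bbabbbccaabbb'
  #10 SA[10]=16  'bbb'
  #11 SA[11]=9  'bbbccaabbb'
  #12 SA[12]=10  'bbccaabbb'
  #13 SA[13]=11  'bccaabbb'
  #14 SA[14]=1  'caaacbbabbbccaabbb'
  #15 SA[15]=13  'caabbb'
  #16 SA[16]=5  'cbbabbbccaabbb'
  #17 SA[17]=0  'ccaaacbbabbbccaabbb'
  #18 SA[18]=12  'ccaabbb'

SA = [2, 14, 3, 15, 8, 4, 18, 7, 17, 6, 16, 9, 10, 11, 1, 13, 5, 0, 12]
rank  pair      lcp
   1  s[2:],s[14:]  2  'aa'
   2  s[14:],s[3:]  2  'aa'
   3  s[3:],s[15:]  1  'a'
   4  s[15:],s[8:]  4  'abbb'
   5  s[8:],s[4:]  1  'a'
   6  s[4:],s[18:]  0  ''
   7  s[18:],s[7:]  1  'b'
   8  s[7:],s[17:]  1  'b'
   9  s[17:],s[6:]  2  'bb'
  10  s[6:],s[16:]  2  'bb'
  11  s[16:],s[9:]  3  'bbb'
  12  s[9:],s[10:]  2  'bb'
  13  s[10:],s[11:]  1  'b'
  14  s[11:],s[1:]  0  ''
  15  s[1:],s[13:]  3  'caa'
  16  s[13:],s[5:]  1  'c'
  17  s[5:],s[0:]  1  'c'
  18  s[0:],s[12:]  4  'ccaa'

n(n+1)/2 = 19·20/2 = 190
Σ LCP = 0 + 2 + 2 + 1 + 4 + 1 + 0 + 1 + 1 + 2 + 2 + 3 + 2 + 1 + 0 + 3 + 1 + 1 + 4 = 31
distinct = 190 − 31 = 159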